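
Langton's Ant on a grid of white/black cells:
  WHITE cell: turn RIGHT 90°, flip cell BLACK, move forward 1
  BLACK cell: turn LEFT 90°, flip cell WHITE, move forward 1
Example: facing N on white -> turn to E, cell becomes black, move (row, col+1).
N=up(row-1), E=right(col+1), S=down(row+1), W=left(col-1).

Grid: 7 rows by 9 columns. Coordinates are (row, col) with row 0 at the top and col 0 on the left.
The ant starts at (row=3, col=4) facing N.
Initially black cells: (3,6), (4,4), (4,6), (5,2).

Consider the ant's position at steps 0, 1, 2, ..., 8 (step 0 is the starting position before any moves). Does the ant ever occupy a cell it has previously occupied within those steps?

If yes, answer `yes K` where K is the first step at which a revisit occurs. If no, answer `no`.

Answer: yes 7

Derivation:
Step 1: on WHITE (3,4): turn R to E, flip to black, move to (3,5). |black|=5 — new cell
Step 2: on WHITE (3,5): turn R to S, flip to black, move to (4,5). |black|=6 — new cell
Step 3: on WHITE (4,5): turn R to W, flip to black, move to (4,4). |black|=7 — new cell
Step 4: on BLACK (4,4): turn L to S, flip to white, move to (5,4). |black|=6 — new cell
Step 5: on WHITE (5,4): turn R to W, flip to black, move to (5,3). |black|=7 — new cell
Step 6: on WHITE (5,3): turn R to N, flip to black, move to (4,3). |black|=8 — new cell
Step 7: on WHITE (4,3): turn R to E, flip to black, move to (4,4). |black|=9 — REVISIT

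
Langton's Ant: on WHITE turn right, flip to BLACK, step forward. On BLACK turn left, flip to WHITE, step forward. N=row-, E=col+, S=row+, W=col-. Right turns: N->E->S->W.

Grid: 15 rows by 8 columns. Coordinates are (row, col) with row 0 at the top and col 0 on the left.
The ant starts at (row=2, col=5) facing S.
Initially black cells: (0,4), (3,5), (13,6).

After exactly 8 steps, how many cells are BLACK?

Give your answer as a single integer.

Step 1: on WHITE (2,5): turn R to W, flip to black, move to (2,4). |black|=4
Step 2: on WHITE (2,4): turn R to N, flip to black, move to (1,4). |black|=5
Step 3: on WHITE (1,4): turn R to E, flip to black, move to (1,5). |black|=6
Step 4: on WHITE (1,5): turn R to S, flip to black, move to (2,5). |black|=7
Step 5: on BLACK (2,5): turn L to E, flip to white, move to (2,6). |black|=6
Step 6: on WHITE (2,6): turn R to S, flip to black, move to (3,6). |black|=7
Step 7: on WHITE (3,6): turn R to W, flip to black, move to (3,5). |black|=8
Step 8: on BLACK (3,5): turn L to S, flip to white, move to (4,5). |black|=7

Answer: 7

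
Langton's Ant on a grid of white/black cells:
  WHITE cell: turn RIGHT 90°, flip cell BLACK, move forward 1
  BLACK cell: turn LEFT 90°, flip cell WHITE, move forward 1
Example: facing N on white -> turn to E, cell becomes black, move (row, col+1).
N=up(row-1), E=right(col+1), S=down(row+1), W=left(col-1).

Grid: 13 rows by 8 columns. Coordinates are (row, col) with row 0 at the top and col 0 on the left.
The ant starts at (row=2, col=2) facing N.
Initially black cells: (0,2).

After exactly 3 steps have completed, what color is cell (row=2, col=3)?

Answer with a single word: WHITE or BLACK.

Answer: BLACK

Derivation:
Step 1: on WHITE (2,2): turn R to E, flip to black, move to (2,3). |black|=2
Step 2: on WHITE (2,3): turn R to S, flip to black, move to (3,3). |black|=3
Step 3: on WHITE (3,3): turn R to W, flip to black, move to (3,2). |black|=4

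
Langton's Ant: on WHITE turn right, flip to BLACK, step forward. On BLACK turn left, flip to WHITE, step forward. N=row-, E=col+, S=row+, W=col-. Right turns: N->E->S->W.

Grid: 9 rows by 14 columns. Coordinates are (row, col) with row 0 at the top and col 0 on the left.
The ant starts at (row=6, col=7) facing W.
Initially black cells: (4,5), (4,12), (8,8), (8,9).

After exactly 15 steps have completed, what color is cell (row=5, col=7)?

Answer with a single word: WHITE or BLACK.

Step 1: on WHITE (6,7): turn R to N, flip to black, move to (5,7). |black|=5
Step 2: on WHITE (5,7): turn R to E, flip to black, move to (5,8). |black|=6
Step 3: on WHITE (5,8): turn R to S, flip to black, move to (6,8). |black|=7
Step 4: on WHITE (6,8): turn R to W, flip to black, move to (6,7). |black|=8
Step 5: on BLACK (6,7): turn L to S, flip to white, move to (7,7). |black|=7
Step 6: on WHITE (7,7): turn R to W, flip to black, move to (7,6). |black|=8
Step 7: on WHITE (7,6): turn R to N, flip to black, move to (6,6). |black|=9
Step 8: on WHITE (6,6): turn R to E, flip to black, move to (6,7). |black|=10
Step 9: on WHITE (6,7): turn R to S, flip to black, move to (7,7). |black|=11
Step 10: on BLACK (7,7): turn L to E, flip to white, move to (7,8). |black|=10
Step 11: on WHITE (7,8): turn R to S, flip to black, move to (8,8). |black|=11
Step 12: on BLACK (8,8): turn L to E, flip to white, move to (8,9). |black|=10
Step 13: on BLACK (8,9): turn L to N, flip to white, move to (7,9). |black|=9
Step 14: on WHITE (7,9): turn R to E, flip to black, move to (7,10). |black|=10
Step 15: on WHITE (7,10): turn R to S, flip to black, move to (8,10). |black|=11

Answer: BLACK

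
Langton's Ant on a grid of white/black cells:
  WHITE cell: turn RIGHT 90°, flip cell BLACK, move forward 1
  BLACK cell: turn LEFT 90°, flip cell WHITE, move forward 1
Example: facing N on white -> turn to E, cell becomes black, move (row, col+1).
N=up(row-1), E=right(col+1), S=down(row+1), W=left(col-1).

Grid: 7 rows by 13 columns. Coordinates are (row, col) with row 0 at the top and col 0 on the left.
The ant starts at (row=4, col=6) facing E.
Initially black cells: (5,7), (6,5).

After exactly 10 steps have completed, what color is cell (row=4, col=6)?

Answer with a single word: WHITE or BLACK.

Step 1: on WHITE (4,6): turn R to S, flip to black, move to (5,6). |black|=3
Step 2: on WHITE (5,6): turn R to W, flip to black, move to (5,5). |black|=4
Step 3: on WHITE (5,5): turn R to N, flip to black, move to (4,5). |black|=5
Step 4: on WHITE (4,5): turn R to E, flip to black, move to (4,6). |black|=6
Step 5: on BLACK (4,6): turn L to N, flip to white, move to (3,6). |black|=5
Step 6: on WHITE (3,6): turn R to E, flip to black, move to (3,7). |black|=6
Step 7: on WHITE (3,7): turn R to S, flip to black, move to (4,7). |black|=7
Step 8: on WHITE (4,7): turn R to W, flip to black, move to (4,6). |black|=8
Step 9: on WHITE (4,6): turn R to N, flip to black, move to (3,6). |black|=9
Step 10: on BLACK (3,6): turn L to W, flip to white, move to (3,5). |black|=8

Answer: BLACK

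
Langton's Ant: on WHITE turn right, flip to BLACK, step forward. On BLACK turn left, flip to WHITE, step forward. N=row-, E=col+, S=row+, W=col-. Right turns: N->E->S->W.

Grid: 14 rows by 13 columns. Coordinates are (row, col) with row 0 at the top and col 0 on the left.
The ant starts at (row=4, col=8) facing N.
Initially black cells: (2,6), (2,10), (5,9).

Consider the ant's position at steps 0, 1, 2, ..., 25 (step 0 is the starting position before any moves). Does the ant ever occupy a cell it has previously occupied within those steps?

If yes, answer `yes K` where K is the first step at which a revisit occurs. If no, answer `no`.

Step 1: on WHITE (4,8): turn R to E, flip to black, move to (4,9). |black|=4 — new cell
Step 2: on WHITE (4,9): turn R to S, flip to black, move to (5,9). |black|=5 — new cell
Step 3: on BLACK (5,9): turn L to E, flip to white, move to (5,10). |black|=4 — new cell
Step 4: on WHITE (5,10): turn R to S, flip to black, move to (6,10). |black|=5 — new cell
Step 5: on WHITE (6,10): turn R to W, flip to black, move to (6,9). |black|=6 — new cell
Step 6: on WHITE (6,9): turn R to N, flip to black, move to (5,9). |black|=7 — REVISIT

Answer: yes 6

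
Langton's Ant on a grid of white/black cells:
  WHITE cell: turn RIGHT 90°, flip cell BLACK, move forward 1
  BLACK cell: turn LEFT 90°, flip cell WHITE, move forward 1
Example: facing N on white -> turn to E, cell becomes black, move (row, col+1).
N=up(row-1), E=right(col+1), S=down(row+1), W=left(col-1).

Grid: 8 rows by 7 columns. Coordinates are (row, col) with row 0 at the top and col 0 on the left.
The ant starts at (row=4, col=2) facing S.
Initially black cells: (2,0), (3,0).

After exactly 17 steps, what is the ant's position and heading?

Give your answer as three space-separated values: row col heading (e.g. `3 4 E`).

Step 1: on WHITE (4,2): turn R to W, flip to black, move to (4,1). |black|=3
Step 2: on WHITE (4,1): turn R to N, flip to black, move to (3,1). |black|=4
Step 3: on WHITE (3,1): turn R to E, flip to black, move to (3,2). |black|=5
Step 4: on WHITE (3,2): turn R to S, flip to black, move to (4,2). |black|=6
Step 5: on BLACK (4,2): turn L to E, flip to white, move to (4,3). |black|=5
Step 6: on WHITE (4,3): turn R to S, flip to black, move to (5,3). |black|=6
Step 7: on WHITE (5,3): turn R to W, flip to black, move to (5,2). |black|=7
Step 8: on WHITE (5,2): turn R to N, flip to black, move to (4,2). |black|=8
Step 9: on WHITE (4,2): turn R to E, flip to black, move to (4,3). |black|=9
Step 10: on BLACK (4,3): turn L to N, flip to white, move to (3,3). |black|=8
Step 11: on WHITE (3,3): turn R to E, flip to black, move to (3,4). |black|=9
Step 12: on WHITE (3,4): turn R to S, flip to black, move to (4,4). |black|=10
Step 13: on WHITE (4,4): turn R to W, flip to black, move to (4,3). |black|=11
Step 14: on WHITE (4,3): turn R to N, flip to black, move to (3,3). |black|=12
Step 15: on BLACK (3,3): turn L to W, flip to white, move to (3,2). |black|=11
Step 16: on BLACK (3,2): turn L to S, flip to white, move to (4,2). |black|=10
Step 17: on BLACK (4,2): turn L to E, flip to white, move to (4,3). |black|=9

Answer: 4 3 E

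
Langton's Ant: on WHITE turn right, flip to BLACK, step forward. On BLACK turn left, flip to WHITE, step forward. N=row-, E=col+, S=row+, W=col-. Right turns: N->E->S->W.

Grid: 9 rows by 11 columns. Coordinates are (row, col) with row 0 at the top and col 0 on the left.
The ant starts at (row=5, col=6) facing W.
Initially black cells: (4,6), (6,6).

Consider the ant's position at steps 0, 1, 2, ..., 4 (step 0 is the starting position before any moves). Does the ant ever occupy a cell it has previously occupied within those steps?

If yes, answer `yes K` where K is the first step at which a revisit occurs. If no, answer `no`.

Step 1: on WHITE (5,6): turn R to N, flip to black, move to (4,6). |black|=3 — new cell
Step 2: on BLACK (4,6): turn L to W, flip to white, move to (4,5). |black|=2 — new cell
Step 3: on WHITE (4,5): turn R to N, flip to black, move to (3,5). |black|=3 — new cell
Step 4: on WHITE (3,5): turn R to E, flip to black, move to (3,6). |black|=4 — new cell
No revisit within 4 steps.

Answer: no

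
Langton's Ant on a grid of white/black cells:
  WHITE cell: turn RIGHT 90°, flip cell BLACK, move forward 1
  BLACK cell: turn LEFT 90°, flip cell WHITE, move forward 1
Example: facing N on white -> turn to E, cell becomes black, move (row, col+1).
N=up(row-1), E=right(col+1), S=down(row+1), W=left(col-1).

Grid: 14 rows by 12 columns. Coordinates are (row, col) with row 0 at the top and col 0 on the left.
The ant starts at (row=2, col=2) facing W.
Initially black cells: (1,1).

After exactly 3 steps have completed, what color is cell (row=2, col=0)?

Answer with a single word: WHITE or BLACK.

Answer: WHITE

Derivation:
Step 1: on WHITE (2,2): turn R to N, flip to black, move to (1,2). |black|=2
Step 2: on WHITE (1,2): turn R to E, flip to black, move to (1,3). |black|=3
Step 3: on WHITE (1,3): turn R to S, flip to black, move to (2,3). |black|=4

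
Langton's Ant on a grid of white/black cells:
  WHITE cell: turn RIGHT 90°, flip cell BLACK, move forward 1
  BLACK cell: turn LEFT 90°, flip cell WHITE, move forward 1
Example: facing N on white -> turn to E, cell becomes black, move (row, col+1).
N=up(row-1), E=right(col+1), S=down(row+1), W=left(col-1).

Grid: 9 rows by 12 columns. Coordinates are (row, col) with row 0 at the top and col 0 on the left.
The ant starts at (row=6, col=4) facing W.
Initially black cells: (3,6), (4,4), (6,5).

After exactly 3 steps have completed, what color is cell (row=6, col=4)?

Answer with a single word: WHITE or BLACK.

Step 1: on WHITE (6,4): turn R to N, flip to black, move to (5,4). |black|=4
Step 2: on WHITE (5,4): turn R to E, flip to black, move to (5,5). |black|=5
Step 3: on WHITE (5,5): turn R to S, flip to black, move to (6,5). |black|=6

Answer: BLACK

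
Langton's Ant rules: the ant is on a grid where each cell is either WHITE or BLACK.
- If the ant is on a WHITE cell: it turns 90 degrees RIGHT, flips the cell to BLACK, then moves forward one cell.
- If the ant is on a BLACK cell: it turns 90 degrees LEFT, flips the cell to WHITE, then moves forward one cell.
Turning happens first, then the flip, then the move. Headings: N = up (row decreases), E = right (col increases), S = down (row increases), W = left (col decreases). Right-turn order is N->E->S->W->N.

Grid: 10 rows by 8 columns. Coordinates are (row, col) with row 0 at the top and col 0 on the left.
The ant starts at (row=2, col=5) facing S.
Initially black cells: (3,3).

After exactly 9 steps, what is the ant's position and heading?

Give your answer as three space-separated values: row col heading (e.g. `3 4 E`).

Answer: 2 6 E

Derivation:
Step 1: on WHITE (2,5): turn R to W, flip to black, move to (2,4). |black|=2
Step 2: on WHITE (2,4): turn R to N, flip to black, move to (1,4). |black|=3
Step 3: on WHITE (1,4): turn R to E, flip to black, move to (1,5). |black|=4
Step 4: on WHITE (1,5): turn R to S, flip to black, move to (2,5). |black|=5
Step 5: on BLACK (2,5): turn L to E, flip to white, move to (2,6). |black|=4
Step 6: on WHITE (2,6): turn R to S, flip to black, move to (3,6). |black|=5
Step 7: on WHITE (3,6): turn R to W, flip to black, move to (3,5). |black|=6
Step 8: on WHITE (3,5): turn R to N, flip to black, move to (2,5). |black|=7
Step 9: on WHITE (2,5): turn R to E, flip to black, move to (2,6). |black|=8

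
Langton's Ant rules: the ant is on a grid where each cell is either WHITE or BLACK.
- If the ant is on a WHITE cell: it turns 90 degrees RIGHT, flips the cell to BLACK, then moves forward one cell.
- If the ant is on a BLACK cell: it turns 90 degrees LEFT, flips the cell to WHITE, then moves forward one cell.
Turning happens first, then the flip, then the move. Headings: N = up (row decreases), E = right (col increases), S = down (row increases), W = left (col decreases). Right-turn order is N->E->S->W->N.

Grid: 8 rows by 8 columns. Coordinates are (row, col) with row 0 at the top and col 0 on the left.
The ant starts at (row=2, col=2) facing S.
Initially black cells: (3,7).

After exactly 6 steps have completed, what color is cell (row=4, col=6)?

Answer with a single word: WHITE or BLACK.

Step 1: on WHITE (2,2): turn R to W, flip to black, move to (2,1). |black|=2
Step 2: on WHITE (2,1): turn R to N, flip to black, move to (1,1). |black|=3
Step 3: on WHITE (1,1): turn R to E, flip to black, move to (1,2). |black|=4
Step 4: on WHITE (1,2): turn R to S, flip to black, move to (2,2). |black|=5
Step 5: on BLACK (2,2): turn L to E, flip to white, move to (2,3). |black|=4
Step 6: on WHITE (2,3): turn R to S, flip to black, move to (3,3). |black|=5

Answer: WHITE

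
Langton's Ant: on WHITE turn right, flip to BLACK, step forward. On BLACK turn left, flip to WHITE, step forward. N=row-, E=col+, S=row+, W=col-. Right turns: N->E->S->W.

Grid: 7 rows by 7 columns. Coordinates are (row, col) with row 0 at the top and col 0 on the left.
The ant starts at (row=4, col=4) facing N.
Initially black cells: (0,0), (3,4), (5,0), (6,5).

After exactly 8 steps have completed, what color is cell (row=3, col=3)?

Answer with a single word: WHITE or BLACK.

Answer: BLACK

Derivation:
Step 1: on WHITE (4,4): turn R to E, flip to black, move to (4,5). |black|=5
Step 2: on WHITE (4,5): turn R to S, flip to black, move to (5,5). |black|=6
Step 3: on WHITE (5,5): turn R to W, flip to black, move to (5,4). |black|=7
Step 4: on WHITE (5,4): turn R to N, flip to black, move to (4,4). |black|=8
Step 5: on BLACK (4,4): turn L to W, flip to white, move to (4,3). |black|=7
Step 6: on WHITE (4,3): turn R to N, flip to black, move to (3,3). |black|=8
Step 7: on WHITE (3,3): turn R to E, flip to black, move to (3,4). |black|=9
Step 8: on BLACK (3,4): turn L to N, flip to white, move to (2,4). |black|=8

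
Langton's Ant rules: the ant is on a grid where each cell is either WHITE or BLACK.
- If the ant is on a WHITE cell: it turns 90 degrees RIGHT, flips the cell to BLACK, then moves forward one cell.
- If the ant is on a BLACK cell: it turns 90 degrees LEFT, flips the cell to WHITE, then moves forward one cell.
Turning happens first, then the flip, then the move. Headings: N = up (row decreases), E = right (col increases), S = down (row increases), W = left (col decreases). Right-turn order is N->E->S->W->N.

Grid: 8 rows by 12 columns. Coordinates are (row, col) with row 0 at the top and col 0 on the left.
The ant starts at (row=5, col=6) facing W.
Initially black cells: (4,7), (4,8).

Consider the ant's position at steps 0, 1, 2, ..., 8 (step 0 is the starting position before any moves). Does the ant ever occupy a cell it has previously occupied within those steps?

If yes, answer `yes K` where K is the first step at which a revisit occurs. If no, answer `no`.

Step 1: on WHITE (5,6): turn R to N, flip to black, move to (4,6). |black|=3 — new cell
Step 2: on WHITE (4,6): turn R to E, flip to black, move to (4,7). |black|=4 — new cell
Step 3: on BLACK (4,7): turn L to N, flip to white, move to (3,7). |black|=3 — new cell
Step 4: on WHITE (3,7): turn R to E, flip to black, move to (3,8). |black|=4 — new cell
Step 5: on WHITE (3,8): turn R to S, flip to black, move to (4,8). |black|=5 — new cell
Step 6: on BLACK (4,8): turn L to E, flip to white, move to (4,9). |black|=4 — new cell
Step 7: on WHITE (4,9): turn R to S, flip to black, move to (5,9). |black|=5 — new cell
Step 8: on WHITE (5,9): turn R to W, flip to black, move to (5,8). |black|=6 — new cell
No revisit within 8 steps.

Answer: no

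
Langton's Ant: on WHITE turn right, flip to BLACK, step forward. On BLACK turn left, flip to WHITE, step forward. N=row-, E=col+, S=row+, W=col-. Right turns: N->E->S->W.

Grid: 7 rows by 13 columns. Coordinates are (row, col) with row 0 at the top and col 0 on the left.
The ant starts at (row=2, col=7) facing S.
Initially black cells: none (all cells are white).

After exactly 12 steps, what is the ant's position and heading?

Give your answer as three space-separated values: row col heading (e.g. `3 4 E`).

Answer: 2 9 S

Derivation:
Step 1: on WHITE (2,7): turn R to W, flip to black, move to (2,6). |black|=1
Step 2: on WHITE (2,6): turn R to N, flip to black, move to (1,6). |black|=2
Step 3: on WHITE (1,6): turn R to E, flip to black, move to (1,7). |black|=3
Step 4: on WHITE (1,7): turn R to S, flip to black, move to (2,7). |black|=4
Step 5: on BLACK (2,7): turn L to E, flip to white, move to (2,8). |black|=3
Step 6: on WHITE (2,8): turn R to S, flip to black, move to (3,8). |black|=4
Step 7: on WHITE (3,8): turn R to W, flip to black, move to (3,7). |black|=5
Step 8: on WHITE (3,7): turn R to N, flip to black, move to (2,7). |black|=6
Step 9: on WHITE (2,7): turn R to E, flip to black, move to (2,8). |black|=7
Step 10: on BLACK (2,8): turn L to N, flip to white, move to (1,8). |black|=6
Step 11: on WHITE (1,8): turn R to E, flip to black, move to (1,9). |black|=7
Step 12: on WHITE (1,9): turn R to S, flip to black, move to (2,9). |black|=8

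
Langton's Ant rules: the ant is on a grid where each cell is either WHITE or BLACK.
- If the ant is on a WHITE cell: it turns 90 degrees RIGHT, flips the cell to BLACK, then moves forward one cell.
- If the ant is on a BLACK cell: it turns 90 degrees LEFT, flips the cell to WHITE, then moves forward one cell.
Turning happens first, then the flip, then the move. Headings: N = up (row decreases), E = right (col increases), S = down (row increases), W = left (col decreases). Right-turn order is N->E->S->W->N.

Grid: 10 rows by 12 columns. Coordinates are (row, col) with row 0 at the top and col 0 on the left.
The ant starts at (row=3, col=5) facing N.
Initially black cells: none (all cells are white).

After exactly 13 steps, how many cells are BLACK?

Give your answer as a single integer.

Step 1: on WHITE (3,5): turn R to E, flip to black, move to (3,6). |black|=1
Step 2: on WHITE (3,6): turn R to S, flip to black, move to (4,6). |black|=2
Step 3: on WHITE (4,6): turn R to W, flip to black, move to (4,5). |black|=3
Step 4: on WHITE (4,5): turn R to N, flip to black, move to (3,5). |black|=4
Step 5: on BLACK (3,5): turn L to W, flip to white, move to (3,4). |black|=3
Step 6: on WHITE (3,4): turn R to N, flip to black, move to (2,4). |black|=4
Step 7: on WHITE (2,4): turn R to E, flip to black, move to (2,5). |black|=5
Step 8: on WHITE (2,5): turn R to S, flip to black, move to (3,5). |black|=6
Step 9: on WHITE (3,5): turn R to W, flip to black, move to (3,4). |black|=7
Step 10: on BLACK (3,4): turn L to S, flip to white, move to (4,4). |black|=6
Step 11: on WHITE (4,4): turn R to W, flip to black, move to (4,3). |black|=7
Step 12: on WHITE (4,3): turn R to N, flip to black, move to (3,3). |black|=8
Step 13: on WHITE (3,3): turn R to E, flip to black, move to (3,4). |black|=9

Answer: 9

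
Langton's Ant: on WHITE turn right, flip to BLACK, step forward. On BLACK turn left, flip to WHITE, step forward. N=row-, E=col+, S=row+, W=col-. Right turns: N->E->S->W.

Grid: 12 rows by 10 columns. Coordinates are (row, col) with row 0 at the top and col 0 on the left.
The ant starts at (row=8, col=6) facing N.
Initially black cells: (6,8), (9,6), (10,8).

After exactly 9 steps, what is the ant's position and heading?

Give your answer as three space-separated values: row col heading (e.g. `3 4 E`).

Answer: 10 7 E

Derivation:
Step 1: on WHITE (8,6): turn R to E, flip to black, move to (8,7). |black|=4
Step 2: on WHITE (8,7): turn R to S, flip to black, move to (9,7). |black|=5
Step 3: on WHITE (9,7): turn R to W, flip to black, move to (9,6). |black|=6
Step 4: on BLACK (9,6): turn L to S, flip to white, move to (10,6). |black|=5
Step 5: on WHITE (10,6): turn R to W, flip to black, move to (10,5). |black|=6
Step 6: on WHITE (10,5): turn R to N, flip to black, move to (9,5). |black|=7
Step 7: on WHITE (9,5): turn R to E, flip to black, move to (9,6). |black|=8
Step 8: on WHITE (9,6): turn R to S, flip to black, move to (10,6). |black|=9
Step 9: on BLACK (10,6): turn L to E, flip to white, move to (10,7). |black|=8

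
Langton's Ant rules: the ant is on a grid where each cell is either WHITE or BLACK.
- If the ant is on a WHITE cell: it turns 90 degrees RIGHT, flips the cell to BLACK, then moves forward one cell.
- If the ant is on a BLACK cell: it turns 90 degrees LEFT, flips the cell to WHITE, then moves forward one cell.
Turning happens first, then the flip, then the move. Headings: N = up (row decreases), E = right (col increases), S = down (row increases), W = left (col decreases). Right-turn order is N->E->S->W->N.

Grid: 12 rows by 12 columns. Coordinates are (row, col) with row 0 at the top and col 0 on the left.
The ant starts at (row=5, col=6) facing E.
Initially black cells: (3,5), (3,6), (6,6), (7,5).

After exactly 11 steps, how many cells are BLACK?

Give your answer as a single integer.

Answer: 11

Derivation:
Step 1: on WHITE (5,6): turn R to S, flip to black, move to (6,6). |black|=5
Step 2: on BLACK (6,6): turn L to E, flip to white, move to (6,7). |black|=4
Step 3: on WHITE (6,7): turn R to S, flip to black, move to (7,7). |black|=5
Step 4: on WHITE (7,7): turn R to W, flip to black, move to (7,6). |black|=6
Step 5: on WHITE (7,6): turn R to N, flip to black, move to (6,6). |black|=7
Step 6: on WHITE (6,6): turn R to E, flip to black, move to (6,7). |black|=8
Step 7: on BLACK (6,7): turn L to N, flip to white, move to (5,7). |black|=7
Step 8: on WHITE (5,7): turn R to E, flip to black, move to (5,8). |black|=8
Step 9: on WHITE (5,8): turn R to S, flip to black, move to (6,8). |black|=9
Step 10: on WHITE (6,8): turn R to W, flip to black, move to (6,7). |black|=10
Step 11: on WHITE (6,7): turn R to N, flip to black, move to (5,7). |black|=11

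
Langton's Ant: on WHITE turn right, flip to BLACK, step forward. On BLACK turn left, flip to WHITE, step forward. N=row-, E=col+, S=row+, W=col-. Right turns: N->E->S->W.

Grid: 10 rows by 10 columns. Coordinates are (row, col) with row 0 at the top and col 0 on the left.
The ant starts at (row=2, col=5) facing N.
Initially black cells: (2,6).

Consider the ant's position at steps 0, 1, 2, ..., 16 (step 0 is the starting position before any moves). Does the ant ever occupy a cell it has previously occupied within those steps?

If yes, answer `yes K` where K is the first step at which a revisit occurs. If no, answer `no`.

Answer: yes 5

Derivation:
Step 1: on WHITE (2,5): turn R to E, flip to black, move to (2,6). |black|=2 — new cell
Step 2: on BLACK (2,6): turn L to N, flip to white, move to (1,6). |black|=1 — new cell
Step 3: on WHITE (1,6): turn R to E, flip to black, move to (1,7). |black|=2 — new cell
Step 4: on WHITE (1,7): turn R to S, flip to black, move to (2,7). |black|=3 — new cell
Step 5: on WHITE (2,7): turn R to W, flip to black, move to (2,6). |black|=4 — REVISIT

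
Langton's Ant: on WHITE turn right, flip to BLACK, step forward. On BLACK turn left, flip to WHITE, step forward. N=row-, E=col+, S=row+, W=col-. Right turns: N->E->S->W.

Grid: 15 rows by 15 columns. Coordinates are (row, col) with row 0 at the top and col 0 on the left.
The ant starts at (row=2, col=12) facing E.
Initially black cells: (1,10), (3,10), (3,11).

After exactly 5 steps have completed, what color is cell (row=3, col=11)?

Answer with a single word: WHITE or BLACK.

Step 1: on WHITE (2,12): turn R to S, flip to black, move to (3,12). |black|=4
Step 2: on WHITE (3,12): turn R to W, flip to black, move to (3,11). |black|=5
Step 3: on BLACK (3,11): turn L to S, flip to white, move to (4,11). |black|=4
Step 4: on WHITE (4,11): turn R to W, flip to black, move to (4,10). |black|=5
Step 5: on WHITE (4,10): turn R to N, flip to black, move to (3,10). |black|=6

Answer: WHITE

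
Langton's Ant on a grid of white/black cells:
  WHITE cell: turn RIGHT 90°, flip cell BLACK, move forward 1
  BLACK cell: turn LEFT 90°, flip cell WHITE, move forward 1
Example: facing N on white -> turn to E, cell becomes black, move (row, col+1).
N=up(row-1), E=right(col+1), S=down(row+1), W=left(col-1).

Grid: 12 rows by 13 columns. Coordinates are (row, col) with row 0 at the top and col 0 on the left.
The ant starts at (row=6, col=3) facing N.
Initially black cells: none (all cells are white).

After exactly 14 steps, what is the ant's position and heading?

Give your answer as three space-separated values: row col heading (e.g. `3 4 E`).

Answer: 7 2 S

Derivation:
Step 1: on WHITE (6,3): turn R to E, flip to black, move to (6,4). |black|=1
Step 2: on WHITE (6,4): turn R to S, flip to black, move to (7,4). |black|=2
Step 3: on WHITE (7,4): turn R to W, flip to black, move to (7,3). |black|=3
Step 4: on WHITE (7,3): turn R to N, flip to black, move to (6,3). |black|=4
Step 5: on BLACK (6,3): turn L to W, flip to white, move to (6,2). |black|=3
Step 6: on WHITE (6,2): turn R to N, flip to black, move to (5,2). |black|=4
Step 7: on WHITE (5,2): turn R to E, flip to black, move to (5,3). |black|=5
Step 8: on WHITE (5,3): turn R to S, flip to black, move to (6,3). |black|=6
Step 9: on WHITE (6,3): turn R to W, flip to black, move to (6,2). |black|=7
Step 10: on BLACK (6,2): turn L to S, flip to white, move to (7,2). |black|=6
Step 11: on WHITE (7,2): turn R to W, flip to black, move to (7,1). |black|=7
Step 12: on WHITE (7,1): turn R to N, flip to black, move to (6,1). |black|=8
Step 13: on WHITE (6,1): turn R to E, flip to black, move to (6,2). |black|=9
Step 14: on WHITE (6,2): turn R to S, flip to black, move to (7,2). |black|=10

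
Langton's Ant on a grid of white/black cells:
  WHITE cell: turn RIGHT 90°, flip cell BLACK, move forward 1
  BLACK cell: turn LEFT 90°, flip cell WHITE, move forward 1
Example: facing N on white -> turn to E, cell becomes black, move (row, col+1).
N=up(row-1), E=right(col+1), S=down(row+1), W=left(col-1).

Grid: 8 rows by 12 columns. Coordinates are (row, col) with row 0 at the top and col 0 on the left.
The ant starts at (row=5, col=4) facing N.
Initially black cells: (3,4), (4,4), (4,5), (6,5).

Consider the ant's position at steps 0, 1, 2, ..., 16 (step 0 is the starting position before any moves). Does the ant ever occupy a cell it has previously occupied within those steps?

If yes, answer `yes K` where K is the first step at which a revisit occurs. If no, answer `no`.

Answer: yes 6

Derivation:
Step 1: on WHITE (5,4): turn R to E, flip to black, move to (5,5). |black|=5 — new cell
Step 2: on WHITE (5,5): turn R to S, flip to black, move to (6,5). |black|=6 — new cell
Step 3: on BLACK (6,5): turn L to E, flip to white, move to (6,6). |black|=5 — new cell
Step 4: on WHITE (6,6): turn R to S, flip to black, move to (7,6). |black|=6 — new cell
Step 5: on WHITE (7,6): turn R to W, flip to black, move to (7,5). |black|=7 — new cell
Step 6: on WHITE (7,5): turn R to N, flip to black, move to (6,5). |black|=8 — REVISIT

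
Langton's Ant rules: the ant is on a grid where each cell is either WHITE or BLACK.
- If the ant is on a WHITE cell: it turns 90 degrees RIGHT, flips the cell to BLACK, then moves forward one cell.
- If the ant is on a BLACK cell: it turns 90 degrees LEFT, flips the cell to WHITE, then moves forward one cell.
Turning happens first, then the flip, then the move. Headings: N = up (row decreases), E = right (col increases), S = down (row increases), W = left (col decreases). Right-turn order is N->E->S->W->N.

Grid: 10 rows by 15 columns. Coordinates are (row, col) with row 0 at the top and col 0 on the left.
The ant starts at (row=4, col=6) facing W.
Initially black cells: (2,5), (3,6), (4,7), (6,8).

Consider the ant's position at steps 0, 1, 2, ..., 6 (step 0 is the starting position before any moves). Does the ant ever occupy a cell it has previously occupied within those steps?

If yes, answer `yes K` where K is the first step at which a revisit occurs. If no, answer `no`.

Answer: no

Derivation:
Step 1: on WHITE (4,6): turn R to N, flip to black, move to (3,6). |black|=5 — new cell
Step 2: on BLACK (3,6): turn L to W, flip to white, move to (3,5). |black|=4 — new cell
Step 3: on WHITE (3,5): turn R to N, flip to black, move to (2,5). |black|=5 — new cell
Step 4: on BLACK (2,5): turn L to W, flip to white, move to (2,4). |black|=4 — new cell
Step 5: on WHITE (2,4): turn R to N, flip to black, move to (1,4). |black|=5 — new cell
Step 6: on WHITE (1,4): turn R to E, flip to black, move to (1,5). |black|=6 — new cell
No revisit within 6 steps.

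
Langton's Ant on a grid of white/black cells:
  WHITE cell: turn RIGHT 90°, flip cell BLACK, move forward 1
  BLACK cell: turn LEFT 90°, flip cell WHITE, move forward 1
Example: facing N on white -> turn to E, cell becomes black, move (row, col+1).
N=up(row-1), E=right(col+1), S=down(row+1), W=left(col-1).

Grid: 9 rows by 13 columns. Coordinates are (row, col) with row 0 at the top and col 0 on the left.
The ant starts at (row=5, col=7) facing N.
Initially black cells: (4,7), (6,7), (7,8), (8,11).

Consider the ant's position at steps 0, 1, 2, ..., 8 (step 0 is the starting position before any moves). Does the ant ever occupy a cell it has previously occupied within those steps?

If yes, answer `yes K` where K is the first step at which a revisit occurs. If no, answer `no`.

Step 1: on WHITE (5,7): turn R to E, flip to black, move to (5,8). |black|=5 — new cell
Step 2: on WHITE (5,8): turn R to S, flip to black, move to (6,8). |black|=6 — new cell
Step 3: on WHITE (6,8): turn R to W, flip to black, move to (6,7). |black|=7 — new cell
Step 4: on BLACK (6,7): turn L to S, flip to white, move to (7,7). |black|=6 — new cell
Step 5: on WHITE (7,7): turn R to W, flip to black, move to (7,6). |black|=7 — new cell
Step 6: on WHITE (7,6): turn R to N, flip to black, move to (6,6). |black|=8 — new cell
Step 7: on WHITE (6,6): turn R to E, flip to black, move to (6,7). |black|=9 — REVISIT

Answer: yes 7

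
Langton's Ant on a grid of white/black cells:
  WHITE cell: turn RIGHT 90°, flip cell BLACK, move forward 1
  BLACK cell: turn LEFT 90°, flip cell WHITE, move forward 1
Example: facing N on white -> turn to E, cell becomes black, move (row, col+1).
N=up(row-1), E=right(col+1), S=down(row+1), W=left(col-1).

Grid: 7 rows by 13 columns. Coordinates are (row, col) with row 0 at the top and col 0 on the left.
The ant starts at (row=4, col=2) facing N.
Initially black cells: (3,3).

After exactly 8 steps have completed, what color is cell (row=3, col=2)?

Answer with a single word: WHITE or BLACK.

Answer: BLACK

Derivation:
Step 1: on WHITE (4,2): turn R to E, flip to black, move to (4,3). |black|=2
Step 2: on WHITE (4,3): turn R to S, flip to black, move to (5,3). |black|=3
Step 3: on WHITE (5,3): turn R to W, flip to black, move to (5,2). |black|=4
Step 4: on WHITE (5,2): turn R to N, flip to black, move to (4,2). |black|=5
Step 5: on BLACK (4,2): turn L to W, flip to white, move to (4,1). |black|=4
Step 6: on WHITE (4,1): turn R to N, flip to black, move to (3,1). |black|=5
Step 7: on WHITE (3,1): turn R to E, flip to black, move to (3,2). |black|=6
Step 8: on WHITE (3,2): turn R to S, flip to black, move to (4,2). |black|=7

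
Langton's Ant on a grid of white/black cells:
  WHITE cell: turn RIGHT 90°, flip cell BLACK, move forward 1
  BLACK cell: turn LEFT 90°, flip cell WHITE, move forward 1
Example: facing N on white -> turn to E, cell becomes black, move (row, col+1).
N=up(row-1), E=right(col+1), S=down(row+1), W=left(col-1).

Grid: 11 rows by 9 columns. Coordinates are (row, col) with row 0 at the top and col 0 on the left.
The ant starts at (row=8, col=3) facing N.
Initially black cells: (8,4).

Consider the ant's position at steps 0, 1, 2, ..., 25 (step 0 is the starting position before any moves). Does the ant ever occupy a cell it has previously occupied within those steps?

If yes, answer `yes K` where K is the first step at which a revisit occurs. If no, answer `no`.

Step 1: on WHITE (8,3): turn R to E, flip to black, move to (8,4). |black|=2 — new cell
Step 2: on BLACK (8,4): turn L to N, flip to white, move to (7,4). |black|=1 — new cell
Step 3: on WHITE (7,4): turn R to E, flip to black, move to (7,5). |black|=2 — new cell
Step 4: on WHITE (7,5): turn R to S, flip to black, move to (8,5). |black|=3 — new cell
Step 5: on WHITE (8,5): turn R to W, flip to black, move to (8,4). |black|=4 — REVISIT

Answer: yes 5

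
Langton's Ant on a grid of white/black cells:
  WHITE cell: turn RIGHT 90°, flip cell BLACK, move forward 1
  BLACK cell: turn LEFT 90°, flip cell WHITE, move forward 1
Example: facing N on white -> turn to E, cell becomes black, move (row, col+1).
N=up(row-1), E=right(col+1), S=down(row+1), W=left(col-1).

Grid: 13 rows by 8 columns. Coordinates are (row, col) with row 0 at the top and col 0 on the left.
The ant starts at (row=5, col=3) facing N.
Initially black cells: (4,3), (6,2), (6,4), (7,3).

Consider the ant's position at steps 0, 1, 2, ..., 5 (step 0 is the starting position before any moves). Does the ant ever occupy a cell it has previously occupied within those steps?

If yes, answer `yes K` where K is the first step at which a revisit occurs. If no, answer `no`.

Answer: no

Derivation:
Step 1: on WHITE (5,3): turn R to E, flip to black, move to (5,4). |black|=5 — new cell
Step 2: on WHITE (5,4): turn R to S, flip to black, move to (6,4). |black|=6 — new cell
Step 3: on BLACK (6,4): turn L to E, flip to white, move to (6,5). |black|=5 — new cell
Step 4: on WHITE (6,5): turn R to S, flip to black, move to (7,5). |black|=6 — new cell
Step 5: on WHITE (7,5): turn R to W, flip to black, move to (7,4). |black|=7 — new cell
No revisit within 5 steps.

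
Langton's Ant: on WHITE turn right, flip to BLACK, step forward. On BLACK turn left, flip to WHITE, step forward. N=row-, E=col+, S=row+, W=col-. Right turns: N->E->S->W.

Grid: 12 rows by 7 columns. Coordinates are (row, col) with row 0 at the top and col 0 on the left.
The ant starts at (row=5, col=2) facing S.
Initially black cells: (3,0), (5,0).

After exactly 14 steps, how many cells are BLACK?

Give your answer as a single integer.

Answer: 12

Derivation:
Step 1: on WHITE (5,2): turn R to W, flip to black, move to (5,1). |black|=3
Step 2: on WHITE (5,1): turn R to N, flip to black, move to (4,1). |black|=4
Step 3: on WHITE (4,1): turn R to E, flip to black, move to (4,2). |black|=5
Step 4: on WHITE (4,2): turn R to S, flip to black, move to (5,2). |black|=6
Step 5: on BLACK (5,2): turn L to E, flip to white, move to (5,3). |black|=5
Step 6: on WHITE (5,3): turn R to S, flip to black, move to (6,3). |black|=6
Step 7: on WHITE (6,3): turn R to W, flip to black, move to (6,2). |black|=7
Step 8: on WHITE (6,2): turn R to N, flip to black, move to (5,2). |black|=8
Step 9: on WHITE (5,2): turn R to E, flip to black, move to (5,3). |black|=9
Step 10: on BLACK (5,3): turn L to N, flip to white, move to (4,3). |black|=8
Step 11: on WHITE (4,3): turn R to E, flip to black, move to (4,4). |black|=9
Step 12: on WHITE (4,4): turn R to S, flip to black, move to (5,4). |black|=10
Step 13: on WHITE (5,4): turn R to W, flip to black, move to (5,3). |black|=11
Step 14: on WHITE (5,3): turn R to N, flip to black, move to (4,3). |black|=12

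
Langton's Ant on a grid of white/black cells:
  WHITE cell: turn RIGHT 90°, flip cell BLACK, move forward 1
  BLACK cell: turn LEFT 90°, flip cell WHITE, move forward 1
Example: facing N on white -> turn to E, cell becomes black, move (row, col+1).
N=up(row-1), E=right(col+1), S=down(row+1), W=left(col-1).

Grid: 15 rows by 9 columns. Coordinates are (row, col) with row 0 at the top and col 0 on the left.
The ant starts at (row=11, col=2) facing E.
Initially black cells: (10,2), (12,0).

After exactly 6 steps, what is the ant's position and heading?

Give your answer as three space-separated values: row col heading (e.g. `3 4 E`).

Answer: 10 1 W

Derivation:
Step 1: on WHITE (11,2): turn R to S, flip to black, move to (12,2). |black|=3
Step 2: on WHITE (12,2): turn R to W, flip to black, move to (12,1). |black|=4
Step 3: on WHITE (12,1): turn R to N, flip to black, move to (11,1). |black|=5
Step 4: on WHITE (11,1): turn R to E, flip to black, move to (11,2). |black|=6
Step 5: on BLACK (11,2): turn L to N, flip to white, move to (10,2). |black|=5
Step 6: on BLACK (10,2): turn L to W, flip to white, move to (10,1). |black|=4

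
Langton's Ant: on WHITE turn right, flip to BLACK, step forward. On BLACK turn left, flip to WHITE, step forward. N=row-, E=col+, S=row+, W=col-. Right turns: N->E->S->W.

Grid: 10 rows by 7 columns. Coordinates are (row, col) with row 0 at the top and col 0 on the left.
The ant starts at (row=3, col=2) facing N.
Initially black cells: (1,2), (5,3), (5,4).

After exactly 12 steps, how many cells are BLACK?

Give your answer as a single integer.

Answer: 11

Derivation:
Step 1: on WHITE (3,2): turn R to E, flip to black, move to (3,3). |black|=4
Step 2: on WHITE (3,3): turn R to S, flip to black, move to (4,3). |black|=5
Step 3: on WHITE (4,3): turn R to W, flip to black, move to (4,2). |black|=6
Step 4: on WHITE (4,2): turn R to N, flip to black, move to (3,2). |black|=7
Step 5: on BLACK (3,2): turn L to W, flip to white, move to (3,1). |black|=6
Step 6: on WHITE (3,1): turn R to N, flip to black, move to (2,1). |black|=7
Step 7: on WHITE (2,1): turn R to E, flip to black, move to (2,2). |black|=8
Step 8: on WHITE (2,2): turn R to S, flip to black, move to (3,2). |black|=9
Step 9: on WHITE (3,2): turn R to W, flip to black, move to (3,1). |black|=10
Step 10: on BLACK (3,1): turn L to S, flip to white, move to (4,1). |black|=9
Step 11: on WHITE (4,1): turn R to W, flip to black, move to (4,0). |black|=10
Step 12: on WHITE (4,0): turn R to N, flip to black, move to (3,0). |black|=11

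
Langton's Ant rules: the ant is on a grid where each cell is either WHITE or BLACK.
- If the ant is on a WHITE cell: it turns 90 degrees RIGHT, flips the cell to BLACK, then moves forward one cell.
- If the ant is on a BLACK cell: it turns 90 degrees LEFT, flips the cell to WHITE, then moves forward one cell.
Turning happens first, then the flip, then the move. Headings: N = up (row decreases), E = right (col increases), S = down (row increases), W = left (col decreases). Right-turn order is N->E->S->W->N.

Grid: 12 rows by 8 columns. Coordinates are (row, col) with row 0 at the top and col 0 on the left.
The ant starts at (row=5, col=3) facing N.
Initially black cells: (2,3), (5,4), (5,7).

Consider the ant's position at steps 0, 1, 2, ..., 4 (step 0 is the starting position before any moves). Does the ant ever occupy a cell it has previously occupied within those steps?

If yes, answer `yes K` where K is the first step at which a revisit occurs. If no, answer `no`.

Step 1: on WHITE (5,3): turn R to E, flip to black, move to (5,4). |black|=4 — new cell
Step 2: on BLACK (5,4): turn L to N, flip to white, move to (4,4). |black|=3 — new cell
Step 3: on WHITE (4,4): turn R to E, flip to black, move to (4,5). |black|=4 — new cell
Step 4: on WHITE (4,5): turn R to S, flip to black, move to (5,5). |black|=5 — new cell
No revisit within 4 steps.

Answer: no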